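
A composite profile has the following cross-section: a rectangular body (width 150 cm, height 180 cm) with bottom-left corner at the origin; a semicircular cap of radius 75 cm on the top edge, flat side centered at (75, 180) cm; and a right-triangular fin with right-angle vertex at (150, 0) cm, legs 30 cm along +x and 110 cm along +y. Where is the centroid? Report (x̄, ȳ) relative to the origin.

rectangular body: A = 150 × 180 = 27000.00, centroid at (75.00, 90.00).
semicircular top: A = ½π·75² = 8835.73, centroid at (75.00, 211.83).
triangular fin: A = ½·30·110 = 1650.00, centroid at (160.00, 36.67).
ΣA = 37485.73 cm², ΣAx̄ = 2951679.70 cm³, ΣAȳ = 4362181.28 cm³.
x̄ = 2951679.70/37485.73 = 78.74 cm; ȳ = 4362181.28/37485.73 = 116.37 cm.

x̄ = 78.74 cm, ȳ = 116.37 cm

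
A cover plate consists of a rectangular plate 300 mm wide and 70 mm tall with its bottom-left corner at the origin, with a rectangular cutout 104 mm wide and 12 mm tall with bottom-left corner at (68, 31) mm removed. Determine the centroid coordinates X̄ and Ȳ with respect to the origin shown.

plate: A = 300 × 70 = 21000.00, centroid at (150.00, 35.00).
hole: A = −(104 × 12) = -1248.00, centroid at (120.00, 37.00).
ΣA = 19752.00 mm², ΣAX̄ = 3000240.00 mm³, ΣAȲ = 688824.00 mm³.
X̄ = 3000240.00/19752.00 = 151.90 mm; Ȳ = 688824.00/19752.00 = 34.87 mm.

X̄ = 151.90 mm, Ȳ = 34.87 mm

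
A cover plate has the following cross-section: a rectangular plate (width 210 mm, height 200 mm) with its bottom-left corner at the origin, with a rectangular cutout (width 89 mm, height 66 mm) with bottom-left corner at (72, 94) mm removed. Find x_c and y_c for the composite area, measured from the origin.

plate: A = 210 × 200 = 42000.00, centroid at (105.00, 100.00).
hole: A = −(89 × 66) = -5874.00, centroid at (116.50, 127.00).
ΣA = 36126.00 mm²
ΣAx_c = (42000.00)(105.00) + (-5874.00)(116.50) = 3725679.00 mm³
ΣAy_c = (42000.00)(100.00) + (-5874.00)(127.00) = 3454002.00 mm³
x_c = 3725679.00 / 36126.00 = 103.13 mm
y_c = 3454002.00 / 36126.00 = 95.61 mm

x_c = 103.13 mm, y_c = 95.61 mm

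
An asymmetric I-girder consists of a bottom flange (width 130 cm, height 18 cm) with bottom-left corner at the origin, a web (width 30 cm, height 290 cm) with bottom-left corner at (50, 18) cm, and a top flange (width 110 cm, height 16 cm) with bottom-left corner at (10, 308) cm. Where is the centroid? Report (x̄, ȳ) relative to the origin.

bottom flange: A = 130 × 18 = 2340.00, centroid at (65.00, 9.00).
web: A = 30 × 290 = 8700.00, centroid at (65.00, 163.00).
top flange: A = 110 × 16 = 1760.00, centroid at (65.00, 316.00).
ΣA = 12800.00 cm², ΣAx̄ = 832000.00 cm³, ΣAȳ = 1995320.00 cm³.
x̄ = 832000.00/12800.00 = 65.00 cm; ȳ = 1995320.00/12800.00 = 155.88 cm.

x̄ = 65.00 cm, ȳ = 155.88 cm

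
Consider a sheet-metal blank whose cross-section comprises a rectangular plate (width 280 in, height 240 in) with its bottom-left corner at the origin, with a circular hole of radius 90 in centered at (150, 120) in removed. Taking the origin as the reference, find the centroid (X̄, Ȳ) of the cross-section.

Part | A | x̄ᵢ | ȳᵢ | A·x̄ᵢ | A·ȳᵢ
plate | 67200.00 | 140.00 | 120.00 | 9408000.00 | 8064000.00
hole | -25446.90 | 150.00 | 120.00 | -3817035.07 | -3053628.06
Σ | 41753.10 |  |  | 5590964.93 | 5010371.94
X̄ = 5590964.93 / 41753.10 = 133.91 in
Ȳ = 5010371.94 / 41753.10 = 120.00 in

X̄ = 133.91 in, Ȳ = 120.00 in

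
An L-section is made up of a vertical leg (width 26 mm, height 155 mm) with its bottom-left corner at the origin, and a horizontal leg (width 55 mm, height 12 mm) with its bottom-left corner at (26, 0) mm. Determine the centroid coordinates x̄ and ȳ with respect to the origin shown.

x̄ = 18.70 mm, ȳ = 67.44 mm

Part | A | x̄ᵢ | ȳᵢ | A·x̄ᵢ | A·ȳᵢ
vertical leg | 4030.00 | 13.00 | 77.50 | 52390.00 | 312325.00
horizontal leg | 660.00 | 53.50 | 6.00 | 35310.00 | 3960.00
Σ | 4690.00 |  |  | 87700.00 | 316285.00
x̄ = 87700.00 / 4690.00 = 18.70 mm
ȳ = 316285.00 / 4690.00 = 67.44 mm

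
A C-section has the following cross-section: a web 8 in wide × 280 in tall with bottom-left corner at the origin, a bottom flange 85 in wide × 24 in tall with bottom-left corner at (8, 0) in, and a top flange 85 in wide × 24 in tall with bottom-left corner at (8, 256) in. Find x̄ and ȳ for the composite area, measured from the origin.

x̄ = 34.02 in, ȳ = 140.00 in

web: A = 8 × 280 = 2240.00, centroid at (4.00, 140.00).
bottom flange: A = 85 × 24 = 2040.00, centroid at (50.50, 12.00).
top flange: A = 85 × 24 = 2040.00, centroid at (50.50, 268.00).
ΣA = 6320.00 in²
ΣAx̄ = (2240.00)(4.00) + (2040.00)(50.50) + (2040.00)(50.50) = 215000.00 in³
ΣAȳ = (2240.00)(140.00) + (2040.00)(12.00) + (2040.00)(268.00) = 884800.00 in³
x̄ = 215000.00 / 6320.00 = 34.02 in
ȳ = 884800.00 / 6320.00 = 140.00 in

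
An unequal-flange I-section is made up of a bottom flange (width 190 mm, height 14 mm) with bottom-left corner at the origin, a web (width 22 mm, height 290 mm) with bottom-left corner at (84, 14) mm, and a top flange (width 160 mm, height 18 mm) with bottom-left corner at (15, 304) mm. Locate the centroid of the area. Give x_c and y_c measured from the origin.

x_c = 95.00 mm, y_c = 162.29 mm

bottom flange: A = 190 × 14 = 2660.00, centroid at (95.00, 7.00).
web: A = 22 × 290 = 6380.00, centroid at (95.00, 159.00).
top flange: A = 160 × 18 = 2880.00, centroid at (95.00, 313.00).
ΣA = 11920.00 mm²
ΣAx_c = (2660.00)(95.00) + (6380.00)(95.00) + (2880.00)(95.00) = 1132400.00 mm³
ΣAy_c = (2660.00)(7.00) + (6380.00)(159.00) + (2880.00)(313.00) = 1934480.00 mm³
x_c = 1132400.00 / 11920.00 = 95.00 mm
y_c = 1934480.00 / 11920.00 = 162.29 mm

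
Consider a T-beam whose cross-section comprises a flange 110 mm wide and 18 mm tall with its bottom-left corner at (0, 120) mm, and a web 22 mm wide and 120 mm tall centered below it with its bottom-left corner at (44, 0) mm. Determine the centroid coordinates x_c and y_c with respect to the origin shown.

Part | A | x̄ᵢ | ȳᵢ | A·x̄ᵢ | A·ȳᵢ
web | 2640.00 | 55.00 | 60.00 | 145200.00 | 158400.00
flange | 1980.00 | 55.00 | 129.00 | 108900.00 | 255420.00
Σ | 4620.00 |  |  | 254100.00 | 413820.00
x_c = 254100.00 / 4620.00 = 55.00 mm
y_c = 413820.00 / 4620.00 = 89.57 mm

x_c = 55.00 mm, y_c = 89.57 mm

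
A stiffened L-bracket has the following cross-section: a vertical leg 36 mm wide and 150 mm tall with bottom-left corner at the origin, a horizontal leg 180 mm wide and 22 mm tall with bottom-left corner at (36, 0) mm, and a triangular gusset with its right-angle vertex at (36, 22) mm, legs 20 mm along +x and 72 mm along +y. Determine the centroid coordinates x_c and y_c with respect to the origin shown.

Part | A | x̄ᵢ | ȳᵢ | A·x̄ᵢ | A·ȳᵢ
vertical leg | 5400.00 | 18.00 | 75.00 | 97200.00 | 405000.00
horizontal leg | 3960.00 | 126.00 | 11.00 | 498960.00 | 43560.00
gusset | 720.00 | 42.67 | 46.00 | 30720.00 | 33120.00
Σ | 10080.00 |  |  | 626880.00 | 481680.00
x_c = 626880.00 / 10080.00 = 62.19 mm
y_c = 481680.00 / 10080.00 = 47.79 mm

x_c = 62.19 mm, y_c = 47.79 mm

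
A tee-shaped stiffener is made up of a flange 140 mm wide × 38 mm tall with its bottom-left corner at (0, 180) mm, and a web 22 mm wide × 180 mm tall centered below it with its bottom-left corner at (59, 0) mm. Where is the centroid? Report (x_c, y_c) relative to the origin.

web: A = 22 × 180 = 3960.00, centroid at (70.00, 90.00).
flange: A = 140 × 38 = 5320.00, centroid at (70.00, 199.00).
ΣA = 9280.00 mm²
ΣAx_c = (3960.00)(70.00) + (5320.00)(70.00) = 649600.00 mm³
ΣAy_c = (3960.00)(90.00) + (5320.00)(199.00) = 1415080.00 mm³
x_c = 649600.00 / 9280.00 = 70.00 mm
y_c = 1415080.00 / 9280.00 = 152.49 mm

x_c = 70.00 mm, y_c = 152.49 mm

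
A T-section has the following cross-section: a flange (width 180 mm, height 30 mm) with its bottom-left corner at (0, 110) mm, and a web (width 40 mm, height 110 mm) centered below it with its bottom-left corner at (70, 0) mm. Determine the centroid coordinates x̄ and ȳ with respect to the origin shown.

Part | A | x̄ᵢ | ȳᵢ | A·x̄ᵢ | A·ȳᵢ
web | 4400.00 | 90.00 | 55.00 | 396000.00 | 242000.00
flange | 5400.00 | 90.00 | 125.00 | 486000.00 | 675000.00
Σ | 9800.00 |  |  | 882000.00 | 917000.00
x̄ = 882000.00 / 9800.00 = 90.00 mm
ȳ = 917000.00 / 9800.00 = 93.57 mm

x̄ = 90.00 mm, ȳ = 93.57 mm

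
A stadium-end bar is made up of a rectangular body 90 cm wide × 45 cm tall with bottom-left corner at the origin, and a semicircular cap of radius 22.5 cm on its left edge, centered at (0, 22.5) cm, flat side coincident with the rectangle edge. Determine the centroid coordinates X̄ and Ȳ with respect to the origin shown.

X̄ = 36.05 cm, Ȳ = 22.50 cm

rectangular body: A = 90 × 45 = 4050.00, centroid at (45.00, 22.50).
semicircular end: A = ½π·22.5² = 795.22, centroid at (-9.55, 22.50).
ΣA = 4845.22 cm², ΣAX̄ = 174656.25 cm³, ΣAȲ = 109017.35 cm³.
X̄ = 174656.25/4845.22 = 36.05 cm; Ȳ = 109017.35/4845.22 = 22.50 cm.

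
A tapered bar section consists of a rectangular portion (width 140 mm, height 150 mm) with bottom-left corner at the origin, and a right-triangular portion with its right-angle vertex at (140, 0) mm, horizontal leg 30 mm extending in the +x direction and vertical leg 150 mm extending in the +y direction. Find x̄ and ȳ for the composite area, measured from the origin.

rectangular portion: A = 140 × 150 = 21000.00, centroid at (70.00, 75.00).
triangular portion: A = ½·30·150 = 2250.00, centroid at (150.00, 50.00).
ΣA = 23250.00 mm², ΣAx̄ = 1807500.00 mm³, ΣAȳ = 1687500.00 mm³.
x̄ = 1807500.00/23250.00 = 77.74 mm; ȳ = 1687500.00/23250.00 = 72.58 mm.

x̄ = 77.74 mm, ȳ = 72.58 mm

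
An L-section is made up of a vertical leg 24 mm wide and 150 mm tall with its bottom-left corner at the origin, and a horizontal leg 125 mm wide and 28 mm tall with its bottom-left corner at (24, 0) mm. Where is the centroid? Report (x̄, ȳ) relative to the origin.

x̄ = 48.73 mm, ȳ = 44.93 mm

vertical leg: A = 24 × 150 = 3600.00, centroid at (12.00, 75.00).
horizontal leg: A = 125 × 28 = 3500.00, centroid at (86.50, 14.00).
ΣA = 7100.00 mm², ΣAx̄ = 345950.00 mm³, ΣAȳ = 319000.00 mm³.
x̄ = 345950.00/7100.00 = 48.73 mm; ȳ = 319000.00/7100.00 = 44.93 mm.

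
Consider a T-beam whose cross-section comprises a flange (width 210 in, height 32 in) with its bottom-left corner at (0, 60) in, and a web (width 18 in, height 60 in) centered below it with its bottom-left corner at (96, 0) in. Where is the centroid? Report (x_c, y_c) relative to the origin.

x_c = 105.00 in, y_c = 69.63 in

web: A = 18 × 60 = 1080.00, centroid at (105.00, 30.00).
flange: A = 210 × 32 = 6720.00, centroid at (105.00, 76.00).
ΣA = 7800.00 in²
ΣAx_c = (1080.00)(105.00) + (6720.00)(105.00) = 819000.00 in³
ΣAy_c = (1080.00)(30.00) + (6720.00)(76.00) = 543120.00 in³
x_c = 819000.00 / 7800.00 = 105.00 in
y_c = 543120.00 / 7800.00 = 69.63 in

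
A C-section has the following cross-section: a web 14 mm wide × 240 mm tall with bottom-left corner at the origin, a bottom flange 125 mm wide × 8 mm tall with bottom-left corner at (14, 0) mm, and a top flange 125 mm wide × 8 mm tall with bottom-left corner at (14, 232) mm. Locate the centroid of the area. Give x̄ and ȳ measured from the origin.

x̄ = 32.93 mm, ȳ = 120.00 mm

web: A = 14 × 240 = 3360.00, centroid at (7.00, 120.00).
bottom flange: A = 125 × 8 = 1000.00, centroid at (76.50, 4.00).
top flange: A = 125 × 8 = 1000.00, centroid at (76.50, 236.00).
ΣA = 5360.00 mm², ΣAx̄ = 176520.00 mm³, ΣAȳ = 643200.00 mm³.
x̄ = 176520.00/5360.00 = 32.93 mm; ȳ = 643200.00/5360.00 = 120.00 mm.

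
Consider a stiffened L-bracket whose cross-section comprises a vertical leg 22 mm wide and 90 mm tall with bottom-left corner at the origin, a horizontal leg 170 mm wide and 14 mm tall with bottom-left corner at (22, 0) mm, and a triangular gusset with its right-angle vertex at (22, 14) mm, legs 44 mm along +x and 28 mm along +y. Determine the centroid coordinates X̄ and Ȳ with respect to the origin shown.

Part | A | x̄ᵢ | ȳᵢ | A·x̄ᵢ | A·ȳᵢ
vertical leg | 1980.00 | 11.00 | 45.00 | 21780.00 | 89100.00
horizontal leg | 2380.00 | 107.00 | 7.00 | 254660.00 | 16660.00
gusset | 616.00 | 36.67 | 23.33 | 22586.67 | 14373.33
Σ | 4976.00 |  |  | 299026.67 | 120133.33
X̄ = 299026.67 / 4976.00 = 60.09 mm
Ȳ = 120133.33 / 4976.00 = 24.14 mm

X̄ = 60.09 mm, Ȳ = 24.14 mm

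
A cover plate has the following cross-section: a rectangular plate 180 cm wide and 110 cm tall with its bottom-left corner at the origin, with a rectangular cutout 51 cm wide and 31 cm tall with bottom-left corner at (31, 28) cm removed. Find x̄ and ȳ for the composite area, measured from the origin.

plate: A = 180 × 110 = 19800.00, centroid at (90.00, 55.00).
hole: A = −(51 × 31) = -1581.00, centroid at (56.50, 43.50).
ΣA = 18219.00 cm²
ΣAx̄ = (19800.00)(90.00) + (-1581.00)(56.50) = 1692673.50 cm³
ΣAȳ = (19800.00)(55.00) + (-1581.00)(43.50) = 1020226.50 cm³
x̄ = 1692673.50 / 18219.00 = 92.91 cm
ȳ = 1020226.50 / 18219.00 = 56.00 cm

x̄ = 92.91 cm, ȳ = 56.00 cm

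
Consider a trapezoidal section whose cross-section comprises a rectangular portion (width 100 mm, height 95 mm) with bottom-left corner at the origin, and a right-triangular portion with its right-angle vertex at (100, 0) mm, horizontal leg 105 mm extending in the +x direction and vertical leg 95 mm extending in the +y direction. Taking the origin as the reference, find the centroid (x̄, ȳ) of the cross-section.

Part | A | x̄ᵢ | ȳᵢ | A·x̄ᵢ | A·ȳᵢ
rectangular portion | 9500.00 | 50.00 | 47.50 | 475000.00 | 451250.00
triangular portion | 4987.50 | 135.00 | 31.67 | 673312.50 | 157937.50
Σ | 14487.50 |  |  | 1148312.50 | 609187.50
x̄ = 1148312.50 / 14487.50 = 79.26 mm
ȳ = 609187.50 / 14487.50 = 42.05 mm

x̄ = 79.26 mm, ȳ = 42.05 mm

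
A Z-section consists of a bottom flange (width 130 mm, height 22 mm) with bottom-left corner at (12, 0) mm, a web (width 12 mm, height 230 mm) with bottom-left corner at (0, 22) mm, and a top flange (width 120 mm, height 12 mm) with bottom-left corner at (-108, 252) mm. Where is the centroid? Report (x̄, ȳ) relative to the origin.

bottom flange: A = 130 × 22 = 2860.00, centroid at (77.00, 11.00).
web: A = 12 × 230 = 2760.00, centroid at (6.00, 137.00).
top flange: A = 120 × 12 = 1440.00, centroid at (-48.00, 258.00).
ΣA = 7060.00 mm², ΣAx̄ = 167660.00 mm³, ΣAȳ = 781100.00 mm³.
x̄ = 167660.00/7060.00 = 23.75 mm; ȳ = 781100.00/7060.00 = 110.64 mm.

x̄ = 23.75 mm, ȳ = 110.64 mm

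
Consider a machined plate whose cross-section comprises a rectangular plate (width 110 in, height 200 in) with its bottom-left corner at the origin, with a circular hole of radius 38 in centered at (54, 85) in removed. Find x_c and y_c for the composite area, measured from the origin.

Part | A | x̄ᵢ | ȳᵢ | A·x̄ᵢ | A·ȳᵢ
plate | 22000.00 | 55.00 | 100.00 | 1210000.00 | 2200000.00
hole | -4536.46 | 54.00 | 85.00 | -244968.83 | -385599.08
Σ | 17463.54 |  |  | 965031.17 | 1814400.92
x_c = 965031.17 / 17463.54 = 55.26 in
y_c = 1814400.92 / 17463.54 = 103.90 in

x_c = 55.26 in, y_c = 103.90 in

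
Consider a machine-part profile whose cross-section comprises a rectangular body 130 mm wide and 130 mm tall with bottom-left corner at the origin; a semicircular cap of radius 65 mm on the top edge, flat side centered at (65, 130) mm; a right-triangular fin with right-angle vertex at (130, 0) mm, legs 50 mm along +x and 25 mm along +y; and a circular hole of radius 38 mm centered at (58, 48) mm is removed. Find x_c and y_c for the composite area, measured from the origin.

rectangular body: A = 130 × 130 = 16900.00, centroid at (65.00, 65.00).
semicircular top: A = ½π·65² = 6636.61, centroid at (65.00, 157.59).
triangular fin: A = ½·50·25 = 625.00, centroid at (146.67, 8.33).
hole: A = −π·38² = -4536.46, centroid at (58.00, 48.00).
ΣA = 19625.15 mm², ΣAx_c = 1358431.94 mm³, ΣAy_c = 1931801.48 mm³.
x_c = 1358431.94/19625.15 = 69.22 mm; y_c = 1931801.48/19625.15 = 98.43 mm.

x_c = 69.22 mm, y_c = 98.43 mm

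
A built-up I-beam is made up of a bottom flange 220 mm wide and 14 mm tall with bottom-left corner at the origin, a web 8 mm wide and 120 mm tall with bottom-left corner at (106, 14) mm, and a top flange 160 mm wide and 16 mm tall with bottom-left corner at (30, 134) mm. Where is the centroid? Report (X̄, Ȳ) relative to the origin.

Part | A | x̄ᵢ | ȳᵢ | A·x̄ᵢ | A·ȳᵢ
bottom flange | 3080.00 | 110.00 | 7.00 | 338800.00 | 21560.00
web | 960.00 | 110.00 | 74.00 | 105600.00 | 71040.00
top flange | 2560.00 | 110.00 | 142.00 | 281600.00 | 363520.00
Σ | 6600.00 |  |  | 726000.00 | 456120.00
X̄ = 726000.00 / 6600.00 = 110.00 mm
Ȳ = 456120.00 / 6600.00 = 69.11 mm

X̄ = 110.00 mm, Ȳ = 69.11 mm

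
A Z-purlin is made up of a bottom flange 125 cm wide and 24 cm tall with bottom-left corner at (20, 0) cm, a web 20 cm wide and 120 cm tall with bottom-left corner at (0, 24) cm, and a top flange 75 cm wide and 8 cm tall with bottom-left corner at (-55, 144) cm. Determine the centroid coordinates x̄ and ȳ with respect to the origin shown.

x̄ = 43.50 cm, ȳ = 54.40 cm

bottom flange: A = 125 × 24 = 3000.00, centroid at (82.50, 12.00).
web: A = 20 × 120 = 2400.00, centroid at (10.00, 84.00).
top flange: A = 75 × 8 = 600.00, centroid at (-17.50, 148.00).
ΣA = 6000.00 cm², ΣAx̄ = 261000.00 cm³, ΣAȳ = 326400.00 cm³.
x̄ = 261000.00/6000.00 = 43.50 cm; ȳ = 326400.00/6000.00 = 54.40 cm.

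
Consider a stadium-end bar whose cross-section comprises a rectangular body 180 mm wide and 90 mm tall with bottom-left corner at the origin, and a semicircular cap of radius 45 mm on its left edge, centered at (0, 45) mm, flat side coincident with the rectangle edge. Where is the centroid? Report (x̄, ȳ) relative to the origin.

rectangular body: A = 180 × 90 = 16200.00, centroid at (90.00, 45.00).
semicircular end: A = ½π·45² = 3180.86, centroid at (-19.10, 45.00).
ΣA = 19380.86 mm²
ΣAx̄ = (16200.00)(90.00) + (3180.86)(-19.10) = 1397250.00 mm³
ΣAȳ = (16200.00)(45.00) + (3180.86)(45.00) = 872138.82 mm³
x̄ = 1397250.00 / 19380.86 = 72.09 mm
ȳ = 872138.82 / 19380.86 = 45.00 mm

x̄ = 72.09 mm, ȳ = 45.00 mm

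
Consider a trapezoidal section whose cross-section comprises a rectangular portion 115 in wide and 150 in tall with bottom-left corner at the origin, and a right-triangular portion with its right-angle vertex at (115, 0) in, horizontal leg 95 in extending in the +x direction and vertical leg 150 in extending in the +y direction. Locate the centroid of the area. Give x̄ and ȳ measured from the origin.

x̄ = 83.56 in, ȳ = 67.69 in

rectangular portion: A = 115 × 150 = 17250.00, centroid at (57.50, 75.00).
triangular portion: A = ½·95·150 = 7125.00, centroid at (146.67, 50.00).
ΣA = 24375.00 in², ΣAx̄ = 2036875.00 in³, ΣAȳ = 1650000.00 in³.
x̄ = 2036875.00/24375.00 = 83.56 in; ȳ = 1650000.00/24375.00 = 67.69 in.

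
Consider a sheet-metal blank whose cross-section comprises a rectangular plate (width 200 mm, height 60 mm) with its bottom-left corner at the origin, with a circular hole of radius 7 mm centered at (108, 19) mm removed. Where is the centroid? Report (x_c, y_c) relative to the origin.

x_c = 99.90 mm, y_c = 30.14 mm

plate: A = 200 × 60 = 12000.00, centroid at (100.00, 30.00).
hole: A = −π·7² = -153.94, centroid at (108.00, 19.00).
ΣA = 11846.06 mm²
ΣAx_c = (12000.00)(100.00) + (-153.94)(108.00) = 1183374.69 mm³
ΣAy_c = (12000.00)(30.00) + (-153.94)(19.00) = 357075.18 mm³
x_c = 1183374.69 / 11846.06 = 99.90 mm
y_c = 357075.18 / 11846.06 = 30.14 mm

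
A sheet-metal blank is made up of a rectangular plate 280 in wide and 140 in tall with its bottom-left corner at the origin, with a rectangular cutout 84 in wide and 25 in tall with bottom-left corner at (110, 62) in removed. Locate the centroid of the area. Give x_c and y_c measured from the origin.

x_c = 139.32 in, y_c = 69.75 in

plate: A = 280 × 140 = 39200.00, centroid at (140.00, 70.00).
hole: A = −(84 × 25) = -2100.00, centroid at (152.00, 74.50).
ΣA = 37100.00 in², ΣAx_c = 5168800.00 in³, ΣAy_c = 2587550.00 in³.
x_c = 5168800.00/37100.00 = 139.32 in; y_c = 2587550.00/37100.00 = 69.75 in.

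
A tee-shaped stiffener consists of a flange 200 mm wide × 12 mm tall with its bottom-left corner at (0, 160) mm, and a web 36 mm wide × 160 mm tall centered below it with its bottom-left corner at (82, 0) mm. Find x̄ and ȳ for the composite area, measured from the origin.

x̄ = 100.00 mm, ȳ = 105.29 mm

web: A = 36 × 160 = 5760.00, centroid at (100.00, 80.00).
flange: A = 200 × 12 = 2400.00, centroid at (100.00, 166.00).
ΣA = 8160.00 mm²
ΣAx̄ = (5760.00)(100.00) + (2400.00)(100.00) = 816000.00 mm³
ΣAȳ = (5760.00)(80.00) + (2400.00)(166.00) = 859200.00 mm³
x̄ = 816000.00 / 8160.00 = 100.00 mm
ȳ = 859200.00 / 8160.00 = 105.29 mm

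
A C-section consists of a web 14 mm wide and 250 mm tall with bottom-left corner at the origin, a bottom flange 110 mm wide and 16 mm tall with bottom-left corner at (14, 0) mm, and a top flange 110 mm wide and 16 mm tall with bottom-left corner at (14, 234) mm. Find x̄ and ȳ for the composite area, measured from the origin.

x̄ = 38.09 mm, ȳ = 125.00 mm

web: A = 14 × 250 = 3500.00, centroid at (7.00, 125.00).
bottom flange: A = 110 × 16 = 1760.00, centroid at (69.00, 8.00).
top flange: A = 110 × 16 = 1760.00, centroid at (69.00, 242.00).
ΣA = 7020.00 mm²
ΣAx̄ = (3500.00)(7.00) + (1760.00)(69.00) + (1760.00)(69.00) = 267380.00 mm³
ΣAȳ = (3500.00)(125.00) + (1760.00)(8.00) + (1760.00)(242.00) = 877500.00 mm³
x̄ = 267380.00 / 7020.00 = 38.09 mm
ȳ = 877500.00 / 7020.00 = 125.00 mm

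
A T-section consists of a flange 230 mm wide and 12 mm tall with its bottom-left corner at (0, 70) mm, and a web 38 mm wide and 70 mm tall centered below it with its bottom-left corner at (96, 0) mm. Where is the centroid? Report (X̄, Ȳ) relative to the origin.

web: A = 38 × 70 = 2660.00, centroid at (115.00, 35.00).
flange: A = 230 × 12 = 2760.00, centroid at (115.00, 76.00).
ΣA = 5420.00 mm², ΣAX̄ = 623300.00 mm³, ΣAȲ = 302860.00 mm³.
X̄ = 623300.00/5420.00 = 115.00 mm; Ȳ = 302860.00/5420.00 = 55.88 mm.

X̄ = 115.00 mm, Ȳ = 55.88 mm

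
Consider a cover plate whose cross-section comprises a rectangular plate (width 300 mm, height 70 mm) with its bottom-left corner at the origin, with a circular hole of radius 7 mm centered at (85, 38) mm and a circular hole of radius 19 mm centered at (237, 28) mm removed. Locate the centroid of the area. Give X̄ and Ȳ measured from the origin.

X̄ = 145.50 mm, Ȳ = 35.38 mm

Part | A | x̄ᵢ | ȳᵢ | A·x̄ᵢ | A·ȳᵢ
plate | 21000.00 | 150.00 | 35.00 | 3150000.00 | 735000.00
hole 1 | -153.94 | 85.00 | 38.00 | -13084.73 | -5849.65
hole 2 | -1134.11 | 237.00 | 28.00 | -268785.24 | -31755.22
Σ | 19711.95 |  |  | 2868130.02 | 697395.14
X̄ = 2868130.02 / 19711.95 = 145.50 mm
Ȳ = 697395.14 / 19711.95 = 35.38 mm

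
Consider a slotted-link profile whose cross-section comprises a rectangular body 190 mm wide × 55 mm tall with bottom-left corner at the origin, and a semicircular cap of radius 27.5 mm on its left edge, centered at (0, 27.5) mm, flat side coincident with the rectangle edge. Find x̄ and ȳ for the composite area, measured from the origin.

Part | A | x̄ᵢ | ȳᵢ | A·x̄ᵢ | A·ȳᵢ
rectangular body | 10450.00 | 95.00 | 27.50 | 992750.00 | 287375.00
semicircular end | 1187.91 | -11.67 | 27.50 | -13864.58 | 32667.65
Σ | 11637.91 |  |  | 978885.42 | 320042.65
x̄ = 978885.42 / 11637.91 = 84.11 mm
ȳ = 320042.65 / 11637.91 = 27.50 mm

x̄ = 84.11 mm, ȳ = 27.50 mm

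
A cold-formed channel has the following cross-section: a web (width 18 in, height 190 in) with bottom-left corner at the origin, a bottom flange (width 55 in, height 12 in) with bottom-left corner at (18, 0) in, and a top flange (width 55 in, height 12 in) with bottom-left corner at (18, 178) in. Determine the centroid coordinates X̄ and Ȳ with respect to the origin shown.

Part | A | x̄ᵢ | ȳᵢ | A·x̄ᵢ | A·ȳᵢ
web | 3420.00 | 9.00 | 95.00 | 30780.00 | 324900.00
bottom flange | 660.00 | 45.50 | 6.00 | 30030.00 | 3960.00
top flange | 660.00 | 45.50 | 184.00 | 30030.00 | 121440.00
Σ | 4740.00 |  |  | 90840.00 | 450300.00
X̄ = 90840.00 / 4740.00 = 19.16 in
Ȳ = 450300.00 / 4740.00 = 95.00 in

X̄ = 19.16 in, Ȳ = 95.00 in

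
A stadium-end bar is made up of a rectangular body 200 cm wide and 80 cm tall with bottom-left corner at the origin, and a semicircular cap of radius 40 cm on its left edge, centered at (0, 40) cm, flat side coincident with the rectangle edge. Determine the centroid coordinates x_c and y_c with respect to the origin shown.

x_c = 84.12 cm, y_c = 40.00 cm

rectangular body: A = 200 × 80 = 16000.00, centroid at (100.00, 40.00).
semicircular end: A = ½π·40² = 2513.27, centroid at (-16.98, 40.00).
ΣA = 18513.27 cm²
ΣAx_c = (16000.00)(100.00) + (2513.27)(-16.98) = 1557333.33 cm³
ΣAy_c = (16000.00)(40.00) + (2513.27)(40.00) = 740530.96 cm³
x_c = 1557333.33 / 18513.27 = 84.12 cm
y_c = 740530.96 / 18513.27 = 40.00 cm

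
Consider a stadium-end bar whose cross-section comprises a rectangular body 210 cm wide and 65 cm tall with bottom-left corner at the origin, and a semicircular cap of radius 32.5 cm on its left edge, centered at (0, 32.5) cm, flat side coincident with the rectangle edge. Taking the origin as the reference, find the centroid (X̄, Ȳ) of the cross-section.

Part | A | x̄ᵢ | ȳᵢ | A·x̄ᵢ | A·ȳᵢ
rectangular body | 13650.00 | 105.00 | 32.50 | 1433250.00 | 443625.00
semicircular end | 1659.15 | -13.79 | 32.50 | -22885.42 | 53922.49
Σ | 15309.15 |  |  | 1410364.58 | 497547.49
X̄ = 1410364.58 / 15309.15 = 92.13 cm
Ȳ = 497547.49 / 15309.15 = 32.50 cm

X̄ = 92.13 cm, Ȳ = 32.50 cm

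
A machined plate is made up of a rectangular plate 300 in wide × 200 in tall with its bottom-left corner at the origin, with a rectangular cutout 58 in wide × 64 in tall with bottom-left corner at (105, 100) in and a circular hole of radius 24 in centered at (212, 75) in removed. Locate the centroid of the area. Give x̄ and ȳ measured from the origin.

x̄ = 149.03 in, ȳ = 98.65 in

plate: A = 300 × 200 = 60000.00, centroid at (150.00, 100.00).
hole 1: A = −(58 × 64) = -3712.00, centroid at (134.00, 132.00).
hole 2: A = −π·24² = -1809.56, centroid at (212.00, 75.00).
ΣA = 54478.44 in², ΣAx̄ = 8118965.84 in³, ΣAȳ = 5374299.20 in³.
x̄ = 8118965.84/54478.44 = 149.03 in; ȳ = 5374299.20/54478.44 = 98.65 in.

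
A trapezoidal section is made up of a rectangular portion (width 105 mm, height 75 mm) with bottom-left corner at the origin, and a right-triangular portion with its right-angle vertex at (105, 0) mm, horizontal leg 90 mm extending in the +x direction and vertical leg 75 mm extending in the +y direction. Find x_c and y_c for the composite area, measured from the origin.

x_c = 77.25 mm, y_c = 33.75 mm

rectangular portion: A = 105 × 75 = 7875.00, centroid at (52.50, 37.50).
triangular portion: A = ½·90·75 = 3375.00, centroid at (135.00, 25.00).
ΣA = 11250.00 mm²
ΣAx_c = (7875.00)(52.50) + (3375.00)(135.00) = 869062.50 mm³
ΣAy_c = (7875.00)(37.50) + (3375.00)(25.00) = 379687.50 mm³
x_c = 869062.50 / 11250.00 = 77.25 mm
y_c = 379687.50 / 11250.00 = 33.75 mm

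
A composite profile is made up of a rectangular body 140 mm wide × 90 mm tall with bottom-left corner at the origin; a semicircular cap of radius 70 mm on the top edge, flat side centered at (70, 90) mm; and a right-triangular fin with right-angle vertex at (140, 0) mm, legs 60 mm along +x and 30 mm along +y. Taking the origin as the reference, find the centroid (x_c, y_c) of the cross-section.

rectangular body: A = 140 × 90 = 12600.00, centroid at (70.00, 45.00).
semicircular top: A = ½π·70² = 7696.90, centroid at (70.00, 119.71).
triangular fin: A = ½·60·30 = 900.00, centroid at (160.00, 10.00).
ΣA = 21196.90 mm²
ΣAx_c = (12600.00)(70.00) + (7696.90)(70.00) + (900.00)(160.00) = 1564783.14 mm³
ΣAy_c = (12600.00)(45.00) + (7696.90)(119.71) + (900.00)(10.00) = 1497387.85 mm³
x_c = 1564783.14 / 21196.90 = 73.82 mm
y_c = 1497387.85 / 21196.90 = 70.64 mm

x_c = 73.82 mm, y_c = 70.64 mm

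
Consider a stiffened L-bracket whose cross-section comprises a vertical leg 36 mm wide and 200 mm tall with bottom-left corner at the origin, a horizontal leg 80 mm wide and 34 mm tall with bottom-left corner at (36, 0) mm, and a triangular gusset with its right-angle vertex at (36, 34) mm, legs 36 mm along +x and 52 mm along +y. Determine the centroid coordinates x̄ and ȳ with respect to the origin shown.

Part | A | x̄ᵢ | ȳᵢ | A·x̄ᵢ | A·ȳᵢ
vertical leg | 7200.00 | 18.00 | 100.00 | 129600.00 | 720000.00
horizontal leg | 2720.00 | 76.00 | 17.00 | 206720.00 | 46240.00
gusset | 936.00 | 48.00 | 51.33 | 44928.00 | 48048.00
Σ | 10856.00 |  |  | 381248.00 | 814288.00
x̄ = 381248.00 / 10856.00 = 35.12 mm
ȳ = 814288.00 / 10856.00 = 75.01 mm

x̄ = 35.12 mm, ȳ = 75.01 mm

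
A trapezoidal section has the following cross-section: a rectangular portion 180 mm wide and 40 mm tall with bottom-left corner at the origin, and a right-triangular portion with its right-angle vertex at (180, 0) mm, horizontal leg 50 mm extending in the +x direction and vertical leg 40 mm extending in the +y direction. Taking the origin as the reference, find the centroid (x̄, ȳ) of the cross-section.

x̄ = 103.01 mm, ȳ = 19.19 mm

rectangular portion: A = 180 × 40 = 7200.00, centroid at (90.00, 20.00).
triangular portion: A = ½·50·40 = 1000.00, centroid at (196.67, 13.33).
ΣA = 8200.00 mm², ΣAx̄ = 844666.67 mm³, ΣAȳ = 157333.33 mm³.
x̄ = 844666.67/8200.00 = 103.01 mm; ȳ = 157333.33/8200.00 = 19.19 mm.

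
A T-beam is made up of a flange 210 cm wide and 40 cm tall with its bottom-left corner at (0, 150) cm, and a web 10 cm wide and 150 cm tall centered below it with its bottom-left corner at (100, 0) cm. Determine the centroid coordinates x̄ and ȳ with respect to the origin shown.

web: A = 10 × 150 = 1500.00, centroid at (105.00, 75.00).
flange: A = 210 × 40 = 8400.00, centroid at (105.00, 170.00).
ΣA = 9900.00 cm², ΣAx̄ = 1039500.00 cm³, ΣAȳ = 1540500.00 cm³.
x̄ = 1039500.00/9900.00 = 105.00 cm; ȳ = 1540500.00/9900.00 = 155.61 cm.

x̄ = 105.00 cm, ȳ = 155.61 cm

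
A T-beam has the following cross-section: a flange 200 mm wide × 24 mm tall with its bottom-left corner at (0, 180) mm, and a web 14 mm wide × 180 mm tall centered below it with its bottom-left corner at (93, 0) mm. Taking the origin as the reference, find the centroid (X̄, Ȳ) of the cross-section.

X̄ = 100.00 mm, Ȳ = 156.89 mm

web: A = 14 × 180 = 2520.00, centroid at (100.00, 90.00).
flange: A = 200 × 24 = 4800.00, centroid at (100.00, 192.00).
ΣA = 7320.00 mm², ΣAX̄ = 732000.00 mm³, ΣAȲ = 1148400.00 mm³.
X̄ = 732000.00/7320.00 = 100.00 mm; Ȳ = 1148400.00/7320.00 = 156.89 mm.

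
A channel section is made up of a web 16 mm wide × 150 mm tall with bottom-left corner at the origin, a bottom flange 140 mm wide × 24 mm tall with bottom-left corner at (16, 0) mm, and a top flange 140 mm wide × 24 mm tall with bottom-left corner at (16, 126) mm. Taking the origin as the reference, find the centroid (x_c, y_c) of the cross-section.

web: A = 16 × 150 = 2400.00, centroid at (8.00, 75.00).
bottom flange: A = 140 × 24 = 3360.00, centroid at (86.00, 12.00).
top flange: A = 140 × 24 = 3360.00, centroid at (86.00, 138.00).
ΣA = 9120.00 mm², ΣAx_c = 597120.00 mm³, ΣAy_c = 684000.00 mm³.
x_c = 597120.00/9120.00 = 65.47 mm; y_c = 684000.00/9120.00 = 75.00 mm.

x_c = 65.47 mm, y_c = 75.00 mm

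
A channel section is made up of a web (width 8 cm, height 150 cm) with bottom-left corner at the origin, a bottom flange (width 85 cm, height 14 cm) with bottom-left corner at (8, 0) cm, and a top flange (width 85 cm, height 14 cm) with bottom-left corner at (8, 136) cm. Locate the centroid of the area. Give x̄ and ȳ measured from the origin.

web: A = 8 × 150 = 1200.00, centroid at (4.00, 75.00).
bottom flange: A = 85 × 14 = 1190.00, centroid at (50.50, 7.00).
top flange: A = 85 × 14 = 1190.00, centroid at (50.50, 143.00).
ΣA = 3580.00 cm²
ΣAx̄ = (1200.00)(4.00) + (1190.00)(50.50) + (1190.00)(50.50) = 124990.00 cm³
ΣAȳ = (1200.00)(75.00) + (1190.00)(7.00) + (1190.00)(143.00) = 268500.00 cm³
x̄ = 124990.00 / 3580.00 = 34.91 cm
ȳ = 268500.00 / 3580.00 = 75.00 cm

x̄ = 34.91 cm, ȳ = 75.00 cm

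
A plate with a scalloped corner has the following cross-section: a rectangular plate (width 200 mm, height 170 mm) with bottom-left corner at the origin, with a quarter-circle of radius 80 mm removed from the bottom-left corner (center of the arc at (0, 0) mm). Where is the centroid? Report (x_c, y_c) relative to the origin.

plate: A = 200 × 170 = 34000.00, centroid at (100.00, 85.00).
removed quarter-circle: A = −¼π·80² = -5026.55, centroid at (33.95, 33.95).
ΣA = 28973.45 mm², ΣAx_c = 3229333.33 mm³, ΣAy_c = 2719333.33 mm³.
x_c = 3229333.33/28973.45 = 111.46 mm; y_c = 2719333.33/28973.45 = 93.86 mm.

x_c = 111.46 mm, y_c = 93.86 mm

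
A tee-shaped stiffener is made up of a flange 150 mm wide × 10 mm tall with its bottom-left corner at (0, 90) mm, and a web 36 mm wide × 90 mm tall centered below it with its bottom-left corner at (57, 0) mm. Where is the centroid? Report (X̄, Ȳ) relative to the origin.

web: A = 36 × 90 = 3240.00, centroid at (75.00, 45.00).
flange: A = 150 × 10 = 1500.00, centroid at (75.00, 95.00).
ΣA = 4740.00 mm², ΣAX̄ = 355500.00 mm³, ΣAȲ = 288300.00 mm³.
X̄ = 355500.00/4740.00 = 75.00 mm; Ȳ = 288300.00/4740.00 = 60.82 mm.

X̄ = 75.00 mm, Ȳ = 60.82 mm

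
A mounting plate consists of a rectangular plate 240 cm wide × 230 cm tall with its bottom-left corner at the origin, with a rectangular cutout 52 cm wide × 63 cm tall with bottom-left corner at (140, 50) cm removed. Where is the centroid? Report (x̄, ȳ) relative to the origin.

Part | A | x̄ᵢ | ȳᵢ | A·x̄ᵢ | A·ȳᵢ
plate | 55200.00 | 120.00 | 115.00 | 6624000.00 | 6348000.00
hole | -3276.00 | 166.00 | 81.50 | -543816.00 | -266994.00
Σ | 51924.00 |  |  | 6080184.00 | 6081006.00
x̄ = 6080184.00 / 51924.00 = 117.10 cm
ȳ = 6081006.00 / 51924.00 = 117.11 cm

x̄ = 117.10 cm, ȳ = 117.11 cm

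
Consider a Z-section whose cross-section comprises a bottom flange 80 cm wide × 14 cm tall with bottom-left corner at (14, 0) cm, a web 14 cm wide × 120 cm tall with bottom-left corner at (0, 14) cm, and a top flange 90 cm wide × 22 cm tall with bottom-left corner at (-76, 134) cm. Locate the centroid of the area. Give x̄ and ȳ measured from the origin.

bottom flange: A = 80 × 14 = 1120.00, centroid at (54.00, 7.00).
web: A = 14 × 120 = 1680.00, centroid at (7.00, 74.00).
top flange: A = 90 × 22 = 1980.00, centroid at (-31.00, 145.00).
ΣA = 4780.00 cm²
ΣAx̄ = (1120.00)(54.00) + (1680.00)(7.00) + (1980.00)(-31.00) = 10860.00 cm³
ΣAȳ = (1120.00)(7.00) + (1680.00)(74.00) + (1980.00)(145.00) = 419260.00 cm³
x̄ = 10860.00 / 4780.00 = 2.27 cm
ȳ = 419260.00 / 4780.00 = 87.71 cm

x̄ = 2.27 cm, ȳ = 87.71 cm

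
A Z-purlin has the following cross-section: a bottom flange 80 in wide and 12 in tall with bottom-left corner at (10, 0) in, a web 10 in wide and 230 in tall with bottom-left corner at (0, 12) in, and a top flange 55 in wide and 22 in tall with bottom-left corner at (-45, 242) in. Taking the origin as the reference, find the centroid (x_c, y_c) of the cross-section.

bottom flange: A = 80 × 12 = 960.00, centroid at (50.00, 6.00).
web: A = 10 × 230 = 2300.00, centroid at (5.00, 127.00).
top flange: A = 55 × 22 = 1210.00, centroid at (-17.50, 253.00).
ΣA = 4470.00 in², ΣAx_c = 38325.00 in³, ΣAy_c = 603990.00 in³.
x_c = 38325.00/4470.00 = 8.57 in; y_c = 603990.00/4470.00 = 135.12 in.

x_c = 8.57 in, y_c = 135.12 in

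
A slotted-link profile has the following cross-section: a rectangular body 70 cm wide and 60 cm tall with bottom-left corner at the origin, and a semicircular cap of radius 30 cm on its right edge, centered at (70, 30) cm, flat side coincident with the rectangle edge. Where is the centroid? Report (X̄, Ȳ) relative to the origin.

X̄ = 47.02 cm, Ȳ = 30.00 cm

Part | A | x̄ᵢ | ȳᵢ | A·x̄ᵢ | A·ȳᵢ
rectangular body | 4200.00 | 35.00 | 30.00 | 147000.00 | 126000.00
semicircular end | 1413.72 | 82.73 | 30.00 | 116960.17 | 42411.50
Σ | 5613.72 |  |  | 263960.17 | 168411.50
X̄ = 263960.17 / 5613.72 = 47.02 cm
Ȳ = 168411.50 / 5613.72 = 30.00 cm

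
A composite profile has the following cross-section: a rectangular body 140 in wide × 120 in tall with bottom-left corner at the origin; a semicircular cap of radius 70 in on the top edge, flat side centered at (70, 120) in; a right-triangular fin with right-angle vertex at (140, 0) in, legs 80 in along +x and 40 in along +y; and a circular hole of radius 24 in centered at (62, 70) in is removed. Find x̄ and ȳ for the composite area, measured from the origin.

rectangular body: A = 140 × 120 = 16800.00, centroid at (70.00, 60.00).
semicircular top: A = ½π·70² = 7696.90, centroid at (70.00, 149.71).
triangular fin: A = ½·80·40 = 1600.00, centroid at (166.67, 13.33).
hole: A = −π·24² = -1809.56, centroid at (62.00, 70.00).
ΣA = 24287.34 in²
ΣAx̄ = (16800.00)(70.00) + (7696.90)(70.00) + (1600.00)(166.67) + (-1809.56)(62.00) = 1869257.25 in³
ΣAȳ = (16800.00)(60.00) + (7696.90)(149.71) + (1600.00)(13.33) + (-1809.56)(70.00) = 2054959.22 in³
x̄ = 1869257.25 / 24287.34 = 76.96 in
ȳ = 2054959.22 / 24287.34 = 84.61 in

x̄ = 76.96 in, ȳ = 84.61 in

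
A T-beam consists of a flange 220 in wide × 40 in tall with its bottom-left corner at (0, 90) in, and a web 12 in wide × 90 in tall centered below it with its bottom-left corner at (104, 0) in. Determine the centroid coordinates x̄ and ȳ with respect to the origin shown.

x̄ = 110.00 in, ȳ = 102.89 in

web: A = 12 × 90 = 1080.00, centroid at (110.00, 45.00).
flange: A = 220 × 40 = 8800.00, centroid at (110.00, 110.00).
ΣA = 9880.00 in²
ΣAx̄ = (1080.00)(110.00) + (8800.00)(110.00) = 1086800.00 in³
ΣAȳ = (1080.00)(45.00) + (8800.00)(110.00) = 1016600.00 in³
x̄ = 1086800.00 / 9880.00 = 110.00 in
ȳ = 1016600.00 / 9880.00 = 102.89 in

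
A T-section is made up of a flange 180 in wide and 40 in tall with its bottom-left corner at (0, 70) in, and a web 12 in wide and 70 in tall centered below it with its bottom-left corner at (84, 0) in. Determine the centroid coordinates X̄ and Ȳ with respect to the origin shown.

web: A = 12 × 70 = 840.00, centroid at (90.00, 35.00).
flange: A = 180 × 40 = 7200.00, centroid at (90.00, 90.00).
ΣA = 8040.00 in²
ΣAX̄ = (840.00)(90.00) + (7200.00)(90.00) = 723600.00 in³
ΣAȲ = (840.00)(35.00) + (7200.00)(90.00) = 677400.00 in³
X̄ = 723600.00 / 8040.00 = 90.00 in
Ȳ = 677400.00 / 8040.00 = 84.25 in

X̄ = 90.00 in, Ȳ = 84.25 in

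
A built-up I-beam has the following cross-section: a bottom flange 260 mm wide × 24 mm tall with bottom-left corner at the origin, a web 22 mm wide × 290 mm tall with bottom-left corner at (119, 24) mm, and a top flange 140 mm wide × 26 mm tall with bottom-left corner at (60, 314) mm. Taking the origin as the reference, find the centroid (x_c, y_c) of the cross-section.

bottom flange: A = 260 × 24 = 6240.00, centroid at (130.00, 12.00).
web: A = 22 × 290 = 6380.00, centroid at (130.00, 169.00).
top flange: A = 140 × 26 = 3640.00, centroid at (130.00, 327.00).
ΣA = 16260.00 mm²
ΣAx_c = (6240.00)(130.00) + (6380.00)(130.00) + (3640.00)(130.00) = 2113800.00 mm³
ΣAy_c = (6240.00)(12.00) + (6380.00)(169.00) + (3640.00)(327.00) = 2343380.00 mm³
x_c = 2113800.00 / 16260.00 = 130.00 mm
y_c = 2343380.00 / 16260.00 = 144.12 mm

x_c = 130.00 mm, y_c = 144.12 mm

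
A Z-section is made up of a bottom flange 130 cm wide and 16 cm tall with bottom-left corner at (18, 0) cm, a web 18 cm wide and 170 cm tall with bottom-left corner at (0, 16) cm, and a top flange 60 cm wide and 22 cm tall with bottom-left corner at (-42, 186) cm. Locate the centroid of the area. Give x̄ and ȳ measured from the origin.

bottom flange: A = 130 × 16 = 2080.00, centroid at (83.00, 8.00).
web: A = 18 × 170 = 3060.00, centroid at (9.00, 101.00).
top flange: A = 60 × 22 = 1320.00, centroid at (-12.00, 197.00).
ΣA = 6460.00 cm², ΣAx̄ = 184340.00 cm³, ΣAȳ = 585740.00 cm³.
x̄ = 184340.00/6460.00 = 28.54 cm; ȳ = 585740.00/6460.00 = 90.67 cm.

x̄ = 28.54 cm, ȳ = 90.67 cm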